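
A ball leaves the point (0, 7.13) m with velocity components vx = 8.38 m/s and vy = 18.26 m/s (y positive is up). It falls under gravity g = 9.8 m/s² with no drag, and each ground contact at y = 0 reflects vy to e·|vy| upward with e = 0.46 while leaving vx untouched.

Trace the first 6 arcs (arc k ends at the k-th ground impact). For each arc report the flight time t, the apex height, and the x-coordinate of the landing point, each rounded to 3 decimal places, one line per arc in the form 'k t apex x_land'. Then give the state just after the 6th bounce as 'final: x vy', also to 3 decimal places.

Arc 1: start y=7.130, vy=18.260 → t=4.083, apex=24.142, x_land=34.215, impact vy=-21.753
  bounce: vy ← 0.46·21.753 = 10.006
Arc 2: start y=0.000, vy=10.006 → t=2.042, apex=5.108, x_land=51.327, impact vy=-10.006
  bounce: vy ← 0.46·10.006 = 4.603
Arc 3: start y=0.000, vy=4.603 → t=0.939, apex=1.081, x_land=59.199, impact vy=-4.603
  bounce: vy ← 0.46·4.603 = 2.117
Arc 4: start y=0.000, vy=2.117 → t=0.432, apex=0.229, x_land=62.820, impact vy=-2.117
  bounce: vy ← 0.46·2.117 = 0.974
Arc 5: start y=0.000, vy=0.974 → t=0.199, apex=0.048, x_land=64.486, impact vy=-0.974
  bounce: vy ← 0.46·0.974 = 0.448
Arc 6: start y=0.000, vy=0.448 → t=0.091, apex=0.010, x_land=65.252, impact vy=-0.448
  bounce: vy ← 0.46·0.448 = 0.206

1 4.083 24.142 34.215
2 2.042 5.108 51.327
3 0.939 1.081 59.199
4 0.432 0.229 62.820
5 0.199 0.048 64.486
6 0.091 0.010 65.252
final: 65.252 0.206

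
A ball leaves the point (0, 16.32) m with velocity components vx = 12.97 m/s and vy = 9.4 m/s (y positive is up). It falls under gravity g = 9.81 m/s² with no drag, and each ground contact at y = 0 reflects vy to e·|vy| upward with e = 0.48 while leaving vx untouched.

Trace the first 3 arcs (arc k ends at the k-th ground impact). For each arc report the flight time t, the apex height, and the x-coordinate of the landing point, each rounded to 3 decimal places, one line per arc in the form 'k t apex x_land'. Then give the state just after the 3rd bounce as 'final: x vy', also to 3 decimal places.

Arc 1: start y=16.320, vy=9.400 → t=3.019, apex=20.824, x_land=39.152, impact vy=-20.213
  bounce: vy ← 0.48·20.213 = 9.702
Arc 2: start y=0.000, vy=9.702 → t=1.978, apex=4.798, x_land=64.807, impact vy=-9.702
  bounce: vy ← 0.48·9.702 = 4.657
Arc 3: start y=0.000, vy=4.657 → t=0.949, apex=1.105, x_land=77.121, impact vy=-4.657
  bounce: vy ← 0.48·4.657 = 2.235

1 3.019 20.824 39.152
2 1.978 4.798 64.807
3 0.949 1.105 77.121
final: 77.121 2.235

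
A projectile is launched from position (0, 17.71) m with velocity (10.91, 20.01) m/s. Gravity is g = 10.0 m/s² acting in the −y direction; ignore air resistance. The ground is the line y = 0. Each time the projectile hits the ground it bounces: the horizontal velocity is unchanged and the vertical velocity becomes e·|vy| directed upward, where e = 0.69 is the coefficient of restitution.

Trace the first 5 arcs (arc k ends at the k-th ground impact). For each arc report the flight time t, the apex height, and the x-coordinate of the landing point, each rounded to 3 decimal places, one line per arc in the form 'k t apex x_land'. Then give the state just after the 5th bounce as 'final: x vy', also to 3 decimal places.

1 4.748 37.730 51.801
2 3.791 17.963 93.159
3 2.616 8.552 121.696
4 1.805 4.072 141.387
5 1.245 1.939 154.973
final: 154.973 4.296

Arc 1: start y=17.710, vy=20.010 → t=4.748, apex=37.730, x_land=51.801, impact vy=-27.470
  bounce: vy ← 0.69·27.470 = 18.954
Arc 2: start y=0.000, vy=18.954 → t=3.791, apex=17.963, x_land=93.159, impact vy=-18.954
  bounce: vy ← 0.69·18.954 = 13.078
Arc 3: start y=0.000, vy=13.078 → t=2.616, apex=8.552, x_land=121.696, impact vy=-13.078
  bounce: vy ← 0.69·13.078 = 9.024
Arc 4: start y=0.000, vy=9.024 → t=1.805, apex=4.072, x_land=141.387, impact vy=-9.024
  bounce: vy ← 0.69·9.024 = 6.227
Arc 5: start y=0.000, vy=6.227 → t=1.245, apex=1.939, x_land=154.973, impact vy=-6.227
  bounce: vy ← 0.69·6.227 = 4.296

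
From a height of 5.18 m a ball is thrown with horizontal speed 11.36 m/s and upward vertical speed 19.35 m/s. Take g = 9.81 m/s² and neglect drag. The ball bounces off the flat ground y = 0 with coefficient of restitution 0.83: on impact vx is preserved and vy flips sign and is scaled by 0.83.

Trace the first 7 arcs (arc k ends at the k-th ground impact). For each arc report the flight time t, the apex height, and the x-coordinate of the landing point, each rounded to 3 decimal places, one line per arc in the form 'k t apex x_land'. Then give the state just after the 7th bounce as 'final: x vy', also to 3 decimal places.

1 4.197 24.264 47.673
2 3.692 16.715 89.615
3 3.064 11.515 124.427
4 2.543 7.933 153.320
5 2.111 5.465 177.302
6 1.752 3.765 197.207
7 1.454 2.594 213.728
final: 213.728 5.921

Arc 1: start y=5.180, vy=19.350 → t=4.197, apex=24.264, x_land=47.673, impact vy=-21.819
  bounce: vy ← 0.83·21.819 = 18.109
Arc 2: start y=0.000, vy=18.109 → t=3.692, apex=16.715, x_land=89.615, impact vy=-18.109
  bounce: vy ← 0.83·18.109 = 15.031
Arc 3: start y=0.000, vy=15.031 → t=3.064, apex=11.515, x_land=124.427, impact vy=-15.031
  bounce: vy ← 0.83·15.031 = 12.476
Arc 4: start y=0.000, vy=12.476 → t=2.543, apex=7.933, x_land=153.320, impact vy=-12.476
  bounce: vy ← 0.83·12.476 = 10.355
Arc 5: start y=0.000, vy=10.355 → t=2.111, apex=5.465, x_land=177.302, impact vy=-10.355
  bounce: vy ← 0.83·10.355 = 8.594
Arc 6: start y=0.000, vy=8.594 → t=1.752, apex=3.765, x_land=197.207, impact vy=-8.594
  bounce: vy ← 0.83·8.594 = 7.133
Arc 7: start y=0.000, vy=7.133 → t=1.454, apex=2.594, x_land=213.728, impact vy=-7.133
  bounce: vy ← 0.83·7.133 = 5.921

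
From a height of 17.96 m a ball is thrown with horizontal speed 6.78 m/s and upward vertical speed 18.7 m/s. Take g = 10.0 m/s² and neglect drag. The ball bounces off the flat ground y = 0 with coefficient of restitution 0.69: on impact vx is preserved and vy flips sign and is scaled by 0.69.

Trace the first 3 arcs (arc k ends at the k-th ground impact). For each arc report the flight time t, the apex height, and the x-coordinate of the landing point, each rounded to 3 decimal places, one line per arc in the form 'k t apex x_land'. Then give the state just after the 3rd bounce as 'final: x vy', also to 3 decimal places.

1 4.532 35.445 30.730
2 3.674 16.875 55.642
3 2.535 8.034 72.831
final: 72.831 8.747

Arc 1: start y=17.960, vy=18.700 → t=4.532, apex=35.445, x_land=30.730, impact vy=-26.625
  bounce: vy ← 0.69·26.625 = 18.371
Arc 2: start y=0.000, vy=18.371 → t=3.674, apex=16.875, x_land=55.642, impact vy=-18.371
  bounce: vy ← 0.69·18.371 = 12.676
Arc 3: start y=0.000, vy=12.676 → t=2.535, apex=8.034, x_land=72.831, impact vy=-12.676
  bounce: vy ← 0.69·12.676 = 8.747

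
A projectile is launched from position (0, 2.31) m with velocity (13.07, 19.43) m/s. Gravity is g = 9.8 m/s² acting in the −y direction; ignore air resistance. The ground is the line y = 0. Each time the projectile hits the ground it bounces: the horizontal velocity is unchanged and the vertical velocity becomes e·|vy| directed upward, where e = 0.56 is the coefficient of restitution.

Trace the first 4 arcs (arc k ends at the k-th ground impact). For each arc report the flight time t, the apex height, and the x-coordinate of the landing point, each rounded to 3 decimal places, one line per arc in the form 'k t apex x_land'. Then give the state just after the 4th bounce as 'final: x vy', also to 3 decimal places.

Arc 1: start y=2.310, vy=19.430 → t=4.081, apex=21.571, x_land=53.336, impact vy=-20.562
  bounce: vy ← 0.56·20.562 = 11.515
Arc 2: start y=0.000, vy=11.515 → t=2.350, apex=6.765, x_land=84.050, impact vy=-11.515
  bounce: vy ← 0.56·11.515 = 6.448
Arc 3: start y=0.000, vy=6.448 → t=1.316, apex=2.121, x_land=101.250, impact vy=-6.448
  bounce: vy ← 0.56·6.448 = 3.611
Arc 4: start y=0.000, vy=3.611 → t=0.737, apex=0.665, x_land=110.882, impact vy=-3.611
  bounce: vy ← 0.56·3.611 = 2.022

1 4.081 21.571 53.336
2 2.350 6.765 84.050
3 1.316 2.121 101.250
4 0.737 0.665 110.882
final: 110.882 2.022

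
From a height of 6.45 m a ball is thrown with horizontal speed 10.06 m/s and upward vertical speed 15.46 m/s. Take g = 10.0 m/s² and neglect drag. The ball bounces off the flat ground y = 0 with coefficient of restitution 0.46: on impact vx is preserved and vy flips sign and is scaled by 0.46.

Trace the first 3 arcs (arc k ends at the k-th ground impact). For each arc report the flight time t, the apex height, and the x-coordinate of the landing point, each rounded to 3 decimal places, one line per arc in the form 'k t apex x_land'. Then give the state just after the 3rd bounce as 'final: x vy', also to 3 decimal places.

1 3.464 18.401 34.851
2 1.765 3.894 52.606
3 0.812 0.824 60.774
final: 60.774 1.867

Arc 1: start y=6.450, vy=15.460 → t=3.464, apex=18.401, x_land=34.851, impact vy=-19.184
  bounce: vy ← 0.46·19.184 = 8.824
Arc 2: start y=0.000, vy=8.824 → t=1.765, apex=3.894, x_land=52.606, impact vy=-8.824
  bounce: vy ← 0.46·8.824 = 4.059
Arc 3: start y=0.000, vy=4.059 → t=0.812, apex=0.824, x_land=60.774, impact vy=-4.059
  bounce: vy ← 0.46·4.059 = 1.867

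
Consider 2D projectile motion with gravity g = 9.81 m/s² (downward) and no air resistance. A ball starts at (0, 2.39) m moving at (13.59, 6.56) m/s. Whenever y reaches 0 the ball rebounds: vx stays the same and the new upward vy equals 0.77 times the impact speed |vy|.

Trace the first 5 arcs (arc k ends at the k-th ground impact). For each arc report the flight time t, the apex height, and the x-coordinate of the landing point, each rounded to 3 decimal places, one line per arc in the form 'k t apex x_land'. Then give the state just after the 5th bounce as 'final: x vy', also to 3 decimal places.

Arc 1: start y=2.390, vy=6.560 → t=1.635, apex=4.583, x_land=22.225, impact vy=-9.483
  bounce: vy ← 0.77·9.483 = 7.302
Arc 2: start y=0.000, vy=7.302 → t=1.489, apex=2.717, x_land=42.455, impact vy=-7.302
  bounce: vy ← 0.77·7.302 = 5.622
Arc 3: start y=0.000, vy=5.622 → t=1.146, apex=1.611, x_land=58.033, impact vy=-5.622
  bounce: vy ← 0.77·5.622 = 4.329
Arc 4: start y=0.000, vy=4.329 → t=0.883, apex=0.955, x_land=70.028, impact vy=-4.329
  bounce: vy ← 0.77·4.329 = 3.334
Arc 5: start y=0.000, vy=3.334 → t=0.680, apex=0.566, x_land=79.264, impact vy=-3.334
  bounce: vy ← 0.77·3.334 = 2.567

1 1.635 4.583 22.225
2 1.489 2.717 42.455
3 1.146 1.611 58.033
4 0.883 0.955 70.028
5 0.680 0.566 79.264
final: 79.264 2.567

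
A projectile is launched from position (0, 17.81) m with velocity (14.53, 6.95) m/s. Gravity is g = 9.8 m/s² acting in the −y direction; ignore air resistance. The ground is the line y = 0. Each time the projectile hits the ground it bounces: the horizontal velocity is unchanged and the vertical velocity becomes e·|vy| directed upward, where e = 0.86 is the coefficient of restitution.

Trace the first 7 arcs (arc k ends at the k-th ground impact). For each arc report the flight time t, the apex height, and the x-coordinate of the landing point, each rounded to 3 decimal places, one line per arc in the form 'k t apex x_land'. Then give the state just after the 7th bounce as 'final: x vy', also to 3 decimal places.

Arc 1: start y=17.810, vy=6.950 → t=2.743, apex=20.274, x_land=39.860, impact vy=-19.934
  bounce: vy ← 0.86·19.934 = 17.144
Arc 2: start y=0.000, vy=17.144 → t=3.499, apex=14.995, x_land=90.696, impact vy=-17.144
  bounce: vy ← 0.86·17.144 = 14.743
Arc 3: start y=0.000, vy=14.743 → t=3.009, apex=11.090, x_land=134.415, impact vy=-14.743
  bounce: vy ← 0.86·14.743 = 12.679
Arc 4: start y=0.000, vy=12.679 → t=2.588, apex=8.202, x_land=172.013, impact vy=-12.679
  bounce: vy ← 0.86·12.679 = 10.904
Arc 5: start y=0.000, vy=10.904 → t=2.225, apex=6.066, x_land=204.348, impact vy=-10.904
  bounce: vy ← 0.86·10.904 = 9.378
Arc 6: start y=0.000, vy=9.378 → t=1.914, apex=4.487, x_land=232.155, impact vy=-9.378
  bounce: vy ← 0.86·9.378 = 8.065
Arc 7: start y=0.000, vy=8.065 → t=1.646, apex=3.318, x_land=256.070, impact vy=-8.065
  bounce: vy ← 0.86·8.065 = 6.936

1 2.743 20.274 39.860
2 3.499 14.995 90.696
3 3.009 11.090 134.415
4 2.588 8.202 172.013
5 2.225 6.066 204.348
6 1.914 4.487 232.155
7 1.646 3.318 256.070
final: 256.070 6.936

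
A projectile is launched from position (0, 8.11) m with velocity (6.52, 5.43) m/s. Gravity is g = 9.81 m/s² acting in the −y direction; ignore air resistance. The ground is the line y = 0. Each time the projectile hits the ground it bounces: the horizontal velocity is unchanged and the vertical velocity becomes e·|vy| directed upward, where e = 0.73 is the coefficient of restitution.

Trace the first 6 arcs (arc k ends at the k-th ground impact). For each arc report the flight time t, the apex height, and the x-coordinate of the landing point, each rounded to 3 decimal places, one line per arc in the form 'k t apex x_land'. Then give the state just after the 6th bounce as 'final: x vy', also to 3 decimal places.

Arc 1: start y=8.110, vy=5.430 → t=1.953, apex=9.613, x_land=12.736, impact vy=-13.733
  bounce: vy ← 0.73·13.733 = 10.025
Arc 2: start y=0.000, vy=10.025 → t=2.044, apex=5.123, x_land=26.063, impact vy=-10.025
  bounce: vy ← 0.73·10.025 = 7.318
Arc 3: start y=0.000, vy=7.318 → t=1.492, apex=2.730, x_land=35.791, impact vy=-7.318
  bounce: vy ← 0.73·7.318 = 5.342
Arc 4: start y=0.000, vy=5.342 → t=1.089, apex=1.455, x_land=42.892, impact vy=-5.342
  bounce: vy ← 0.73·5.342 = 3.900
Arc 5: start y=0.000, vy=3.900 → t=0.795, apex=0.775, x_land=48.076, impact vy=-3.900
  bounce: vy ← 0.73·3.900 = 2.847
Arc 6: start y=0.000, vy=2.847 → t=0.580, apex=0.413, x_land=51.861, impact vy=-2.847
  bounce: vy ← 0.73·2.847 = 2.078

1 1.953 9.613 12.736
2 2.044 5.123 26.063
3 1.492 2.730 35.791
4 1.089 1.455 42.892
5 0.795 0.775 48.076
6 0.580 0.413 51.861
final: 51.861 2.078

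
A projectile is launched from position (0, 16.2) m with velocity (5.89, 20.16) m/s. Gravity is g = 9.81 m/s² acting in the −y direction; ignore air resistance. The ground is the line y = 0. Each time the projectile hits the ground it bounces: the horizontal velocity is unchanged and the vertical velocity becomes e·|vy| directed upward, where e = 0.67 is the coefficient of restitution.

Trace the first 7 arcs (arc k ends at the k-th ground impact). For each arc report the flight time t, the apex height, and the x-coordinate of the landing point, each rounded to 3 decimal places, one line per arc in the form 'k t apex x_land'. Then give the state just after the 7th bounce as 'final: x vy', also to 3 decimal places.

1 4.798 36.915 28.263
2 3.676 16.571 49.915
3 2.463 7.439 64.422
4 1.650 3.339 74.141
5 1.106 1.499 80.653
6 0.741 0.673 85.017
7 0.496 0.302 87.940
final: 87.940 1.631

Arc 1: start y=16.200, vy=20.160 → t=4.798, apex=36.915, x_land=28.263, impact vy=-26.912
  bounce: vy ← 0.67·26.912 = 18.031
Arc 2: start y=0.000, vy=18.031 → t=3.676, apex=16.571, x_land=49.915, impact vy=-18.031
  bounce: vy ← 0.67·18.031 = 12.081
Arc 3: start y=0.000, vy=12.081 → t=2.463, apex=7.439, x_land=64.422, impact vy=-12.081
  bounce: vy ← 0.67·12.081 = 8.094
Arc 4: start y=0.000, vy=8.094 → t=1.650, apex=3.339, x_land=74.141, impact vy=-8.094
  bounce: vy ← 0.67·8.094 = 5.423
Arc 5: start y=0.000, vy=5.423 → t=1.106, apex=1.499, x_land=80.653, impact vy=-5.423
  bounce: vy ← 0.67·5.423 = 3.633
Arc 6: start y=0.000, vy=3.633 → t=0.741, apex=0.673, x_land=85.017, impact vy=-3.633
  bounce: vy ← 0.67·3.633 = 2.434
Arc 7: start y=0.000, vy=2.434 → t=0.496, apex=0.302, x_land=87.940, impact vy=-2.434
  bounce: vy ← 0.67·2.434 = 1.631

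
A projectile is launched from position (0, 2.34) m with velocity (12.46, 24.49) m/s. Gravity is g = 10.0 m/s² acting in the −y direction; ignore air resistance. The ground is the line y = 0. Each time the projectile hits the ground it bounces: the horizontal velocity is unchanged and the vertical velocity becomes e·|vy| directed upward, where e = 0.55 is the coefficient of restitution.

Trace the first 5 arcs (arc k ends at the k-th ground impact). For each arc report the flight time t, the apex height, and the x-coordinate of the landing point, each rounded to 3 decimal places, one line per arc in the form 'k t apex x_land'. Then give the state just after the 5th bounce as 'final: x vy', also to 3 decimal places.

1 4.992 32.328 62.197
2 2.797 9.779 97.048
3 1.538 2.958 116.216
4 0.846 0.895 126.759
5 0.465 0.271 132.557
final: 132.557 1.280

Arc 1: start y=2.340, vy=24.490 → t=4.992, apex=32.328, x_land=62.197, impact vy=-25.428
  bounce: vy ← 0.55·25.428 = 13.985
Arc 2: start y=0.000, vy=13.985 → t=2.797, apex=9.779, x_land=97.048, impact vy=-13.985
  bounce: vy ← 0.55·13.985 = 7.692
Arc 3: start y=0.000, vy=7.692 → t=1.538, apex=2.958, x_land=116.216, impact vy=-7.692
  bounce: vy ← 0.55·7.692 = 4.231
Arc 4: start y=0.000, vy=4.231 → t=0.846, apex=0.895, x_land=126.759, impact vy=-4.231
  bounce: vy ← 0.55·4.231 = 2.327
Arc 5: start y=0.000, vy=2.327 → t=0.465, apex=0.271, x_land=132.557, impact vy=-2.327
  bounce: vy ← 0.55·2.327 = 1.280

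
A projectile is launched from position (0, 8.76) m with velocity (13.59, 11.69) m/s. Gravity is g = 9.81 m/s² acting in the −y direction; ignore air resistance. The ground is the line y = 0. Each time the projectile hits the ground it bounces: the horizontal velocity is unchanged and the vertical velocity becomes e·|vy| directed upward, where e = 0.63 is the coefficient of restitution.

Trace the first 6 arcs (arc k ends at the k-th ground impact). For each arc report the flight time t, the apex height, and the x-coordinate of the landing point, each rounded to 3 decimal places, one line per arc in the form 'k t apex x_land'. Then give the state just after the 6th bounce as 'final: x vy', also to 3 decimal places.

Arc 1: start y=8.760, vy=11.690 → t=2.982, apex=15.725, x_land=40.527, impact vy=-17.565
  bounce: vy ← 0.63·17.565 = 11.066
Arc 2: start y=0.000, vy=11.066 → t=2.256, apex=6.241, x_land=71.187, impact vy=-11.066
  bounce: vy ← 0.63·11.066 = 6.972
Arc 3: start y=0.000, vy=6.972 → t=1.421, apex=2.477, x_land=90.503, impact vy=-6.972
  bounce: vy ← 0.63·6.972 = 4.392
Arc 4: start y=0.000, vy=4.392 → t=0.895, apex=0.983, x_land=102.672, impact vy=-4.392
  bounce: vy ← 0.63·4.392 = 2.767
Arc 5: start y=0.000, vy=2.767 → t=0.564, apex=0.390, x_land=110.338, impact vy=-2.767
  bounce: vy ← 0.63·2.767 = 1.743
Arc 6: start y=0.000, vy=1.743 → t=0.355, apex=0.155, x_land=115.168, impact vy=-1.743
  bounce: vy ← 0.63·1.743 = 1.098

1 2.982 15.725 40.527
2 2.256 6.241 71.187
3 1.421 2.477 90.503
4 0.895 0.983 102.672
5 0.564 0.390 110.338
6 0.355 0.155 115.168
final: 115.168 1.098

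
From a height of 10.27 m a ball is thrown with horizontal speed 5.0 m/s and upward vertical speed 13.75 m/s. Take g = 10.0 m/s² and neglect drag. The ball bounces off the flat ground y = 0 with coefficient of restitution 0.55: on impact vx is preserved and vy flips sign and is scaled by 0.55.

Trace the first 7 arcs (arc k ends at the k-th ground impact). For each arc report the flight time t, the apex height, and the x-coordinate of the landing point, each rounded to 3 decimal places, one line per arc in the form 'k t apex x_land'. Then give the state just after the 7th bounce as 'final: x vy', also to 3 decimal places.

Arc 1: start y=10.270, vy=13.750 → t=3.361, apex=19.723, x_land=16.806, impact vy=-19.861
  bounce: vy ← 0.55·19.861 = 10.924
Arc 2: start y=0.000, vy=10.924 → t=2.185, apex=5.966, x_land=27.729, impact vy=-10.924
  bounce: vy ← 0.55·10.924 = 6.008
Arc 3: start y=0.000, vy=6.008 → t=1.202, apex=1.805, x_land=33.737, impact vy=-6.008
  bounce: vy ← 0.55·6.008 = 3.304
Arc 4: start y=0.000, vy=3.304 → t=0.661, apex=0.546, x_land=37.041, impact vy=-3.304
  bounce: vy ← 0.55·3.304 = 1.817
Arc 5: start y=0.000, vy=1.817 → t=0.363, apex=0.165, x_land=38.859, impact vy=-1.817
  bounce: vy ← 0.55·1.817 = 1.000
Arc 6: start y=0.000, vy=1.000 → t=0.200, apex=0.050, x_land=39.858, impact vy=-1.000
  bounce: vy ← 0.55·1.000 = 0.550
Arc 7: start y=0.000, vy=0.550 → t=0.110, apex=0.015, x_land=40.408, impact vy=-0.550
  bounce: vy ← 0.55·0.550 = 0.302

1 3.361 19.723 16.806
2 2.185 5.966 27.729
3 1.202 1.805 33.737
4 0.661 0.546 37.041
5 0.363 0.165 38.859
6 0.200 0.050 39.858
7 0.110 0.015 40.408
final: 40.408 0.302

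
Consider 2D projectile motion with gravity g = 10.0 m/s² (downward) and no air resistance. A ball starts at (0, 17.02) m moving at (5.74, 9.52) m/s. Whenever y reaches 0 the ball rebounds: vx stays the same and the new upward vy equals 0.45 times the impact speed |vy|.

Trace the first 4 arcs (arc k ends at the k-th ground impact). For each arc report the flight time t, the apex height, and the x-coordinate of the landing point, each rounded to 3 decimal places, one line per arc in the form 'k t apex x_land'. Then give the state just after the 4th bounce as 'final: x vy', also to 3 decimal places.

Arc 1: start y=17.020, vy=9.520 → t=3.028, apex=21.552, x_land=17.381, impact vy=-20.761
  bounce: vy ← 0.45·20.761 = 9.343
Arc 2: start y=0.000, vy=9.343 → t=1.869, apex=4.364, x_land=28.107, impact vy=-9.343
  bounce: vy ← 0.45·9.343 = 4.204
Arc 3: start y=0.000, vy=4.204 → t=0.841, apex=0.884, x_land=32.933, impact vy=-4.204
  bounce: vy ← 0.45·4.204 = 1.892
Arc 4: start y=0.000, vy=1.892 → t=0.378, apex=0.179, x_land=35.105, impact vy=-1.892
  bounce: vy ← 0.45·1.892 = 0.851

1 3.028 21.552 17.381
2 1.869 4.364 28.107
3 0.841 0.884 32.933
4 0.378 0.179 35.105
final: 35.105 0.851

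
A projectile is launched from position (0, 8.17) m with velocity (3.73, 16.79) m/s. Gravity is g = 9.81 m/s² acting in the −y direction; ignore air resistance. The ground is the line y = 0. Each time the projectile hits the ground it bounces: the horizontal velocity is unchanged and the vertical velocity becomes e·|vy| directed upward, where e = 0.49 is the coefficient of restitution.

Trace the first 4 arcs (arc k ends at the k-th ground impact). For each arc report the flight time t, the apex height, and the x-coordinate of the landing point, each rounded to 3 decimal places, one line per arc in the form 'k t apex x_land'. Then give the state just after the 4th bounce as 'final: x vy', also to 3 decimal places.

Arc 1: start y=8.170, vy=16.790 → t=3.855, apex=22.538, x_land=14.380, impact vy=-21.029
  bounce: vy ← 0.49·21.029 = 10.304
Arc 2: start y=0.000, vy=10.304 → t=2.101, apex=5.411, x_land=22.215, impact vy=-10.304
  bounce: vy ← 0.49·10.304 = 5.049
Arc 3: start y=0.000, vy=5.049 → t=1.029, apex=1.299, x_land=26.055, impact vy=-5.049
  bounce: vy ← 0.49·5.049 = 2.474
Arc 4: start y=0.000, vy=2.474 → t=0.504, apex=0.312, x_land=27.936, impact vy=-2.474
  bounce: vy ← 0.49·2.474 = 1.212

1 3.855 22.538 14.380
2 2.101 5.411 22.215
3 1.029 1.299 26.055
4 0.504 0.312 27.936
final: 27.936 1.212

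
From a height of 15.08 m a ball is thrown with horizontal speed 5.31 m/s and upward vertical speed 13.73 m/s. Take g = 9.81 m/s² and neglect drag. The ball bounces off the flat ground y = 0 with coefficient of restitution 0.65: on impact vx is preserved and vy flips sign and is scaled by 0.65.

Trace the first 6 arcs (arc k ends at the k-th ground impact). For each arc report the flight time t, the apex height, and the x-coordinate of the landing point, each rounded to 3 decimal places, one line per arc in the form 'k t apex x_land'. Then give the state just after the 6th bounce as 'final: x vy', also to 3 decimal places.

1 3.643 24.688 19.345
2 2.917 10.431 34.832
3 1.896 4.407 44.898
4 1.232 1.862 51.441
5 0.801 0.787 55.694
6 0.521 0.332 58.459
final: 58.459 1.660

Arc 1: start y=15.080, vy=13.730 → t=3.643, apex=24.688, x_land=19.345, impact vy=-22.009
  bounce: vy ← 0.65·22.009 = 14.306
Arc 2: start y=0.000, vy=14.306 → t=2.917, apex=10.431, x_land=34.832, impact vy=-14.306
  bounce: vy ← 0.65·14.306 = 9.299
Arc 3: start y=0.000, vy=9.299 → t=1.896, apex=4.407, x_land=44.898, impact vy=-9.299
  bounce: vy ← 0.65·9.299 = 6.044
Arc 4: start y=0.000, vy=6.044 → t=1.232, apex=1.862, x_land=51.441, impact vy=-6.044
  bounce: vy ← 0.65·6.044 = 3.929
Arc 5: start y=0.000, vy=3.929 → t=0.801, apex=0.787, x_land=55.694, impact vy=-3.929
  bounce: vy ← 0.65·3.929 = 2.554
Arc 6: start y=0.000, vy=2.554 → t=0.521, apex=0.332, x_land=58.459, impact vy=-2.554
  bounce: vy ← 0.65·2.554 = 1.660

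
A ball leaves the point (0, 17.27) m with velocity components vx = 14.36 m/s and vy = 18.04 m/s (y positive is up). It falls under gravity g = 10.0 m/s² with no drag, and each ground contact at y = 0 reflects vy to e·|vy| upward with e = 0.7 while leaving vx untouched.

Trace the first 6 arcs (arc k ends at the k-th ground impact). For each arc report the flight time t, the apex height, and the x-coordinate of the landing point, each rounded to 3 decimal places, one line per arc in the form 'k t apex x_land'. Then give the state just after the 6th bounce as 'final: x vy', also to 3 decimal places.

Arc 1: start y=17.270, vy=18.040 → t=4.394, apex=33.542, x_land=63.099, impact vy=-25.901
  bounce: vy ← 0.7·25.901 = 18.130
Arc 2: start y=0.000, vy=18.130 → t=3.626, apex=16.436, x_land=115.169, impact vy=-18.130
  bounce: vy ← 0.7·18.130 = 12.691
Arc 3: start y=0.000, vy=12.691 → t=2.538, apex=8.053, x_land=151.619, impact vy=-12.691
  bounce: vy ← 0.7·12.691 = 8.884
Arc 4: start y=0.000, vy=8.884 → t=1.777, apex=3.946, x_land=177.133, impact vy=-8.884
  bounce: vy ← 0.7·8.884 = 6.219
Arc 5: start y=0.000, vy=6.219 → t=1.244, apex=1.934, x_land=194.994, impact vy=-6.219
  bounce: vy ← 0.7·6.219 = 4.353
Arc 6: start y=0.000, vy=4.353 → t=0.871, apex=0.947, x_land=207.496, impact vy=-4.353
  bounce: vy ← 0.7·4.353 = 3.047

1 4.394 33.542 63.099
2 3.626 16.436 115.169
3 2.538 8.053 151.619
4 1.777 3.946 177.133
5 1.244 1.934 194.994
6 0.871 0.947 207.496
final: 207.496 3.047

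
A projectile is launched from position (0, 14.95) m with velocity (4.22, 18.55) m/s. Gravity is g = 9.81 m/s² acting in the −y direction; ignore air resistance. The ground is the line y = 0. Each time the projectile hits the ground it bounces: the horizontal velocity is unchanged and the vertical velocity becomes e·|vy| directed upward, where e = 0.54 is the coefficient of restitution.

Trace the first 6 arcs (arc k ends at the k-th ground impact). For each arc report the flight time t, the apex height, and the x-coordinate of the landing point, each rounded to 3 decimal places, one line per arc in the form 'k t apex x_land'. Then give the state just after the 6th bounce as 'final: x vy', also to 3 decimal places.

Arc 1: start y=14.950, vy=18.550 → t=4.465, apex=32.488, x_land=18.840, impact vy=-25.247
  bounce: vy ← 0.54·25.247 = 13.633
Arc 2: start y=0.000, vy=13.633 → t=2.780, apex=9.474, x_land=30.570, impact vy=-13.633
  bounce: vy ← 0.54·13.633 = 7.362
Arc 3: start y=0.000, vy=7.362 → t=1.501, apex=2.763, x_land=36.904, impact vy=-7.362
  bounce: vy ← 0.54·7.362 = 3.976
Arc 4: start y=0.000, vy=3.976 → t=0.811, apex=0.806, x_land=40.324, impact vy=-3.976
  bounce: vy ← 0.54·3.976 = 2.147
Arc 5: start y=0.000, vy=2.147 → t=0.438, apex=0.235, x_land=42.171, impact vy=-2.147
  bounce: vy ← 0.54·2.147 = 1.159
Arc 6: start y=0.000, vy=1.159 → t=0.236, apex=0.068, x_land=43.169, impact vy=-1.159
  bounce: vy ← 0.54·1.159 = 0.626

1 4.465 32.488 18.840
2 2.780 9.474 30.570
3 1.501 2.763 36.904
4 0.811 0.806 40.324
5 0.438 0.235 42.171
6 0.236 0.068 43.169
final: 43.169 0.626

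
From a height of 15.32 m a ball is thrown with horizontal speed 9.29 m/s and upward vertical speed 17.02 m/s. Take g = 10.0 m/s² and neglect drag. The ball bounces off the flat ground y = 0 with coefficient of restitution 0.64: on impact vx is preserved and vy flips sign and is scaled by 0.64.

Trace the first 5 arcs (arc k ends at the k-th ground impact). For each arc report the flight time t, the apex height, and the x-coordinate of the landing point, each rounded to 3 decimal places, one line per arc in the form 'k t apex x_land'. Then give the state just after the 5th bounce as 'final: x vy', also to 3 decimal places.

1 4.143 29.804 38.493
2 3.125 12.208 67.525
3 2.000 5.000 86.105
4 1.280 2.048 97.997
5 0.819 0.839 105.608
final: 105.608 2.622

Arc 1: start y=15.320, vy=17.020 → t=4.143, apex=29.804, x_land=38.493, impact vy=-24.415
  bounce: vy ← 0.64·24.415 = 15.625
Arc 2: start y=0.000, vy=15.625 → t=3.125, apex=12.208, x_land=67.525, impact vy=-15.625
  bounce: vy ← 0.64·15.625 = 10.000
Arc 3: start y=0.000, vy=10.000 → t=2.000, apex=5.000, x_land=86.105, impact vy=-10.000
  bounce: vy ← 0.64·10.000 = 6.400
Arc 4: start y=0.000, vy=6.400 → t=1.280, apex=2.048, x_land=97.997, impact vy=-6.400
  bounce: vy ← 0.64·6.400 = 4.096
Arc 5: start y=0.000, vy=4.096 → t=0.819, apex=0.839, x_land=105.608, impact vy=-4.096
  bounce: vy ← 0.64·4.096 = 2.622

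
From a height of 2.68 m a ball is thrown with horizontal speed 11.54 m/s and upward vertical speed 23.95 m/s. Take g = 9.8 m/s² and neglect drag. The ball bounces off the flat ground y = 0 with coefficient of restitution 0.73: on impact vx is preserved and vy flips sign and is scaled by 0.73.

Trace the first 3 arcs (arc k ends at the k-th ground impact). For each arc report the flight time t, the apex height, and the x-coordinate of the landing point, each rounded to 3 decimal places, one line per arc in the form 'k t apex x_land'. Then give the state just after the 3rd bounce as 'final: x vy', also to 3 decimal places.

Arc 1: start y=2.680, vy=23.950 → t=4.997, apex=31.945, x_land=57.668, impact vy=-25.023
  bounce: vy ← 0.73·25.023 = 18.266
Arc 2: start y=0.000, vy=18.266 → t=3.728, apex=17.024, x_land=100.687, impact vy=-18.266
  bounce: vy ← 0.73·18.266 = 13.335
Arc 3: start y=0.000, vy=13.335 → t=2.721, apex=9.072, x_land=132.091, impact vy=-13.335
  bounce: vy ← 0.73·13.335 = 9.734

1 4.997 31.945 57.668
2 3.728 17.024 100.687
3 2.721 9.072 132.091
final: 132.091 9.734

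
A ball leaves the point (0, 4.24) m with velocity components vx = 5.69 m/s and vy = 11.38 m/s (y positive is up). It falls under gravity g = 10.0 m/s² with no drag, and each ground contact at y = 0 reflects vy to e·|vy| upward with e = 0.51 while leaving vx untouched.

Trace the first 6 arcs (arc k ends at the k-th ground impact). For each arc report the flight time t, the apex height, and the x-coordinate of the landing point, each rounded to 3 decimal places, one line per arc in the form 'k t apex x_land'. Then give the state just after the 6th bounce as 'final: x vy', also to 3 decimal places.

Arc 1: start y=4.240, vy=11.380 → t=2.602, apex=10.715, x_land=14.805, impact vy=-14.639
  bounce: vy ← 0.51·14.639 = 7.466
Arc 2: start y=0.000, vy=7.466 → t=1.493, apex=2.787, x_land=23.301, impact vy=-7.466
  bounce: vy ← 0.51·7.466 = 3.808
Arc 3: start y=0.000, vy=3.808 → t=0.762, apex=0.725, x_land=27.634, impact vy=-3.808
  bounce: vy ← 0.51·3.808 = 1.942
Arc 4: start y=0.000, vy=1.942 → t=0.388, apex=0.189, x_land=29.844, impact vy=-1.942
  bounce: vy ← 0.51·1.942 = 0.990
Arc 5: start y=0.000, vy=0.990 → t=0.198, apex=0.049, x_land=30.971, impact vy=-0.990
  bounce: vy ← 0.51·0.990 = 0.505
Arc 6: start y=0.000, vy=0.505 → t=0.101, apex=0.013, x_land=31.546, impact vy=-0.505
  bounce: vy ← 0.51·0.505 = 0.258

1 2.602 10.715 14.805
2 1.493 2.787 23.301
3 0.762 0.725 27.634
4 0.388 0.189 29.844
5 0.198 0.049 30.971
6 0.101 0.013 31.546
final: 31.546 0.258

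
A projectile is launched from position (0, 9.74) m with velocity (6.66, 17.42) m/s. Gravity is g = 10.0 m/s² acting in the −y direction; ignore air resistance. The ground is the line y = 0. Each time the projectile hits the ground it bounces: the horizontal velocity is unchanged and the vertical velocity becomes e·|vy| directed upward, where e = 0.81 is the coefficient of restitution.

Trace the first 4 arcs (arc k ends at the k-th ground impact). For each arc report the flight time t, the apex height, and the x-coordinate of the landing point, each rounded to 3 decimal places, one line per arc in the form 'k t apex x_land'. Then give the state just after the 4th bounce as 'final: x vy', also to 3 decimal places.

Arc 1: start y=9.740, vy=17.420 → t=3.974, apex=24.913, x_land=26.468, impact vy=-22.322
  bounce: vy ← 0.81·22.322 = 18.081
Arc 2: start y=0.000, vy=18.081 → t=3.616, apex=16.345, x_land=50.551, impact vy=-18.081
  bounce: vy ← 0.81·18.081 = 14.645
Arc 3: start y=0.000, vy=14.645 → t=2.929, apex=10.724, x_land=70.059, impact vy=-14.645
  bounce: vy ← 0.81·14.645 = 11.863
Arc 4: start y=0.000, vy=11.863 → t=2.373, apex=7.036, x_land=85.860, impact vy=-11.863
  bounce: vy ← 0.81·11.863 = 9.609

1 3.974 24.913 26.468
2 3.616 16.345 50.551
3 2.929 10.724 70.059
4 2.373 7.036 85.860
final: 85.860 9.609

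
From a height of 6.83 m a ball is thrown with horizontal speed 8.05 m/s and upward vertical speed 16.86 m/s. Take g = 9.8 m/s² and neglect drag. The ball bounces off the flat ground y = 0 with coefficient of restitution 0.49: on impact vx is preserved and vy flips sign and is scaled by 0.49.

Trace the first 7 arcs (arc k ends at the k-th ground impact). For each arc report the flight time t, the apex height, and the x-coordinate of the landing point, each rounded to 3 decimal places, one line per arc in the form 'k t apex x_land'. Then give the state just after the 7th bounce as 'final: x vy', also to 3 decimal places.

Arc 1: start y=6.830, vy=16.860 → t=3.807, apex=21.333, x_land=30.646, impact vy=-20.448
  bounce: vy ← 0.49·20.448 = 10.020
Arc 2: start y=0.000, vy=10.020 → t=2.045, apex=5.122, x_land=47.107, impact vy=-10.020
  bounce: vy ← 0.49·10.020 = 4.910
Arc 3: start y=0.000, vy=4.910 → t=1.002, apex=1.230, x_land=55.173, impact vy=-4.910
  bounce: vy ← 0.49·4.910 = 2.406
Arc 4: start y=0.000, vy=2.406 → t=0.491, apex=0.295, x_land=59.125, impact vy=-2.406
  bounce: vy ← 0.49·2.406 = 1.179
Arc 5: start y=0.000, vy=1.179 → t=0.241, apex=0.071, x_land=61.061, impact vy=-1.179
  bounce: vy ← 0.49·1.179 = 0.578
Arc 6: start y=0.000, vy=0.578 → t=0.118, apex=0.017, x_land=62.010, impact vy=-0.578
  bounce: vy ← 0.49·0.578 = 0.283
Arc 7: start y=0.000, vy=0.283 → t=0.058, apex=0.004, x_land=62.475, impact vy=-0.283
  bounce: vy ← 0.49·0.283 = 0.139

1 3.807 21.333 30.646
2 2.045 5.122 47.107
3 1.002 1.230 55.173
4 0.491 0.295 59.125
5 0.241 0.071 61.061
6 0.118 0.017 62.010
7 0.058 0.004 62.475
final: 62.475 0.139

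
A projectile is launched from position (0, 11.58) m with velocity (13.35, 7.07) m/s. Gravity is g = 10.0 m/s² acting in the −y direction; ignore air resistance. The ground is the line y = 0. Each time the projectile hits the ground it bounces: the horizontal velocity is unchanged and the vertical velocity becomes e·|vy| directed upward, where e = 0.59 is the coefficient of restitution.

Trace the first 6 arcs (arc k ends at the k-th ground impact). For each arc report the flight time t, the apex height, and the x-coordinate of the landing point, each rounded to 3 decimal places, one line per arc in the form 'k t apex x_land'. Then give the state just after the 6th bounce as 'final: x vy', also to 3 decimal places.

1 2.385 14.079 31.840
2 1.980 4.901 58.275
3 1.168 1.706 73.871
4 0.689 0.594 83.073
5 0.407 0.207 88.502
6 0.240 0.072 91.705
final: 91.705 0.708

Arc 1: start y=11.580, vy=7.070 → t=2.385, apex=14.079, x_land=31.840, impact vy=-16.780
  bounce: vy ← 0.59·16.780 = 9.900
Arc 2: start y=0.000, vy=9.900 → t=1.980, apex=4.901, x_land=58.275, impact vy=-9.900
  bounce: vy ← 0.59·9.900 = 5.841
Arc 3: start y=0.000, vy=5.841 → t=1.168, apex=1.706, x_land=73.871, impact vy=-5.841
  bounce: vy ← 0.59·5.841 = 3.446
Arc 4: start y=0.000, vy=3.446 → t=0.689, apex=0.594, x_land=83.073, impact vy=-3.446
  bounce: vy ← 0.59·3.446 = 2.033
Arc 5: start y=0.000, vy=2.033 → t=0.407, apex=0.207, x_land=88.502, impact vy=-2.033
  bounce: vy ← 0.59·2.033 = 1.200
Arc 6: start y=0.000, vy=1.200 → t=0.240, apex=0.072, x_land=91.705, impact vy=-1.200
  bounce: vy ← 0.59·1.200 = 0.708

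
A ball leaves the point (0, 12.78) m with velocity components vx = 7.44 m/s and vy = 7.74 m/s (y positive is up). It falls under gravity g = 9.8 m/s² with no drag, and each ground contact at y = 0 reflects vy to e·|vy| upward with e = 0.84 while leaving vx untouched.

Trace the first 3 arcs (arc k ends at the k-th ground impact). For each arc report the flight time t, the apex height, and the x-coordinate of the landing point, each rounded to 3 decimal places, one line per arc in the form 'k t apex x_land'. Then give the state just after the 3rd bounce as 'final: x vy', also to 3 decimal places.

1 2.588 15.837 19.251
2 3.020 11.174 41.722
3 2.537 7.885 60.597
final: 60.597 10.442

Arc 1: start y=12.780, vy=7.740 → t=2.588, apex=15.837, x_land=19.251, impact vy=-17.618
  bounce: vy ← 0.84·17.618 = 14.799
Arc 2: start y=0.000, vy=14.799 → t=3.020, apex=11.174, x_land=41.722, impact vy=-14.799
  bounce: vy ← 0.84·14.799 = 12.431
Arc 3: start y=0.000, vy=12.431 → t=2.537, apex=7.885, x_land=60.597, impact vy=-12.431
  bounce: vy ← 0.84·12.431 = 10.442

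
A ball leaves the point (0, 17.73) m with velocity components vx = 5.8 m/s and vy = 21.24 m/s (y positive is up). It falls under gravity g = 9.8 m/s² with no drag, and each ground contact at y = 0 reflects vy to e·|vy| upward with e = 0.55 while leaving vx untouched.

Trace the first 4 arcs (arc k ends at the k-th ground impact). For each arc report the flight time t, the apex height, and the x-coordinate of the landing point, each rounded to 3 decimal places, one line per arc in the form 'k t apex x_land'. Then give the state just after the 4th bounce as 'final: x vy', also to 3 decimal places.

Arc 1: start y=17.730, vy=21.240 → t=5.051, apex=40.747, x_land=29.296, impact vy=-28.260
  bounce: vy ← 0.55·28.260 = 15.543
Arc 2: start y=0.000, vy=15.543 → t=3.172, apex=12.326, x_land=47.694, impact vy=-15.543
  bounce: vy ← 0.55·15.543 = 8.549
Arc 3: start y=0.000, vy=8.549 → t=1.745, apex=3.729, x_land=57.813, impact vy=-8.549
  bounce: vy ← 0.55·8.549 = 4.702
Arc 4: start y=0.000, vy=4.702 → t=0.960, apex=1.128, x_land=63.378, impact vy=-4.702
  bounce: vy ← 0.55·4.702 = 2.586

1 5.051 40.747 29.296
2 3.172 12.326 47.694
3 1.745 3.729 57.813
4 0.960 1.128 63.378
final: 63.378 2.586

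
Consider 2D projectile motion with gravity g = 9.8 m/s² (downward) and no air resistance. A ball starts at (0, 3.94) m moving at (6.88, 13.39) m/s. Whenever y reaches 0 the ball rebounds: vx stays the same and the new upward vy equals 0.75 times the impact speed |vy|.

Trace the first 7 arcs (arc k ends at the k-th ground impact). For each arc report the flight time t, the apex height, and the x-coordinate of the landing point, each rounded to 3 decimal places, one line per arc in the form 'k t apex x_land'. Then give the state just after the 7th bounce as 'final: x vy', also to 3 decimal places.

1 3.001 13.088 20.644
2 2.451 7.362 37.510
3 1.839 4.141 50.160
4 1.379 2.329 59.647
5 1.034 1.310 66.762
6 0.776 0.737 72.099
7 0.582 0.415 76.101
final: 76.101 2.138

Arc 1: start y=3.940, vy=13.390 → t=3.001, apex=13.088, x_land=20.644, impact vy=-16.016
  bounce: vy ← 0.75·16.016 = 12.012
Arc 2: start y=0.000, vy=12.012 → t=2.451, apex=7.362, x_land=37.510, impact vy=-12.012
  bounce: vy ← 0.75·12.012 = 9.009
Arc 3: start y=0.000, vy=9.009 → t=1.839, apex=4.141, x_land=50.160, impact vy=-9.009
  bounce: vy ← 0.75·9.009 = 6.757
Arc 4: start y=0.000, vy=6.757 → t=1.379, apex=2.329, x_land=59.647, impact vy=-6.757
  bounce: vy ← 0.75·6.757 = 5.068
Arc 5: start y=0.000, vy=5.068 → t=1.034, apex=1.310, x_land=66.762, impact vy=-5.068
  bounce: vy ← 0.75·5.068 = 3.801
Arc 6: start y=0.000, vy=3.801 → t=0.776, apex=0.737, x_land=72.099, impact vy=-3.801
  bounce: vy ← 0.75·3.801 = 2.851
Arc 7: start y=0.000, vy=2.851 → t=0.582, apex=0.415, x_land=76.101, impact vy=-2.851
  bounce: vy ← 0.75·2.851 = 2.138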